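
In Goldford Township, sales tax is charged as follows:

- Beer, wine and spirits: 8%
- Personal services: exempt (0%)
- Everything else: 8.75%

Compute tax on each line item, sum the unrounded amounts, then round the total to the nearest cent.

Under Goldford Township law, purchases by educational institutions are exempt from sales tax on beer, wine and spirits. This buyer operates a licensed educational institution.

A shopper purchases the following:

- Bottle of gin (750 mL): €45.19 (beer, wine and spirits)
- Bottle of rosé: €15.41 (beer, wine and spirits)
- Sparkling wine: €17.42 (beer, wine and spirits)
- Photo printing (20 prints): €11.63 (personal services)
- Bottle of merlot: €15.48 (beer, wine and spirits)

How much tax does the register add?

Bottle of gin (750 mL) €45.19: beer, wine and spirits, buyer-exempt → 0% → €0.00
Bottle of rosé €15.41: beer, wine and spirits, buyer-exempt → 0% → €0.00
Sparkling wine €17.42: beer, wine and spirits, buyer-exempt → 0% → €0.00
Photo printing (20 prints) €11.63: personal services → 0% → €0.00
Bottle of merlot €15.48: beer, wine and spirits, buyer-exempt → 0% → €0.00
Unrounded tax sum = €0.00 → €0.00

€0.00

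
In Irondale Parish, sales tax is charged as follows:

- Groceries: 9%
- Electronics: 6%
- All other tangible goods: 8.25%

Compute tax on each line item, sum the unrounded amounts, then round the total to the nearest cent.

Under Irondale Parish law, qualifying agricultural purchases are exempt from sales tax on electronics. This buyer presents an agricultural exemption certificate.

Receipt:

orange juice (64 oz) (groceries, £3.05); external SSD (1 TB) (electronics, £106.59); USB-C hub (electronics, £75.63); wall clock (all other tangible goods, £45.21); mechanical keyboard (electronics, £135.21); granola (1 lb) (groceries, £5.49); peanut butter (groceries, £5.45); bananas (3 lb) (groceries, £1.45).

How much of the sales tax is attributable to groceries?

£1.39

Orange juice (64 oz) £3.05: groceries → 9% → £0.2745
Granola (1 lb) £5.49: groceries → 9% → £0.4941
Peanut butter £5.45: groceries → 9% → £0.4905
Bananas (3 lb) £1.45: groceries → 9% → £0.1305
Tax on groceries: unrounded sum = £1.3896 → £1.39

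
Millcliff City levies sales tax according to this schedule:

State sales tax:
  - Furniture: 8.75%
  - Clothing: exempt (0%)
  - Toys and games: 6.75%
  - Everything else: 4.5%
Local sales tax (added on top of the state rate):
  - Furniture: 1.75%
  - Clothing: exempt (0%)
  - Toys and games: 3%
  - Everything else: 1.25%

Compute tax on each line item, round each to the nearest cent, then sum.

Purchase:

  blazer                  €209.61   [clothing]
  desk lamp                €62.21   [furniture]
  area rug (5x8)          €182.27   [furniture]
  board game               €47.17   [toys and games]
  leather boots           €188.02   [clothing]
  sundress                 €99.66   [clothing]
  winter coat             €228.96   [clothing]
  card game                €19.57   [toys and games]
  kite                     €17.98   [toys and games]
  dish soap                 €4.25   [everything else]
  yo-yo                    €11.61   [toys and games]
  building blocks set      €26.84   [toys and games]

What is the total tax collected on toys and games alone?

€12.01

Board game €47.17: toys and games → 6.75% + 3% local = 9.75% → €4.60
Card game €19.57: toys and games → 6.75% + 3% local = 9.75% → €1.91
Kite €17.98: toys and games → 6.75% + 3% local = 9.75% → €1.75
Yo-yo €11.61: toys and games → 6.75% + 3% local = 9.75% → €1.13
Building blocks set €26.84: toys and games → 6.75% + 3% local = 9.75% → €2.62
Tax on toys and games = €4.60 + €1.91 + €1.75 + €1.13 + €2.62 = €12.01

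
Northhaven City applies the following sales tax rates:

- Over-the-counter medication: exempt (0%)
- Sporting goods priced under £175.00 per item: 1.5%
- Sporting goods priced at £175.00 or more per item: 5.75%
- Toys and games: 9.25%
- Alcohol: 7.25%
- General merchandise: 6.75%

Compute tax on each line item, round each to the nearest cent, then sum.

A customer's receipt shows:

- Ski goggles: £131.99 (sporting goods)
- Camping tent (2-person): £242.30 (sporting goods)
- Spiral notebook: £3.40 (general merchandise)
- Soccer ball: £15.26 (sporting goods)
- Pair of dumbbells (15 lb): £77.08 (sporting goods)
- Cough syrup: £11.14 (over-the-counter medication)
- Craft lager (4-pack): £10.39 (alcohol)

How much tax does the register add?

£18.28

Ski goggles £131.99: sporting goods, under £175.00 → 1.5% → £1.98
Camping tent (2-person) £242.30: sporting goods, £175.00 or more → 5.75% → £13.93
Spiral notebook £3.40: general merchandise → 6.75% → £0.23
Soccer ball £15.26: sporting goods, under £175.00 → 1.5% → £0.23
Pair of dumbbells (15 lb) £77.08: sporting goods, under £175.00 → 1.5% → £1.16
Cough syrup £11.14: over-the-counter medication → 0% → £0.00
Craft lager (4-pack) £10.39: alcohol → 7.25% → £0.75
Total tax = £1.98 + £13.93 + £0.23 + £0.23 + £1.16 + £0.75 = £18.28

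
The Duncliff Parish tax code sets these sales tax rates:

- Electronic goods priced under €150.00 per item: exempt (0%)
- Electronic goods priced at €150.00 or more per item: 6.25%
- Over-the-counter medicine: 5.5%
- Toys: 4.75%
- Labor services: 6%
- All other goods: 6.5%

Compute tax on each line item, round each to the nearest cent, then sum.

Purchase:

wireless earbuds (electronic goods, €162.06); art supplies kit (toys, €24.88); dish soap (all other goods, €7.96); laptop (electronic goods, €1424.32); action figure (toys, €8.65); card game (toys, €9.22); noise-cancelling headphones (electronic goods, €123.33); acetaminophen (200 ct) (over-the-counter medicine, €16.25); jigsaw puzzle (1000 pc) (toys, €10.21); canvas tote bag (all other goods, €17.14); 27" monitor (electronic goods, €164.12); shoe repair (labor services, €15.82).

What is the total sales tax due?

Wireless earbuds €162.06: electronic goods, €150.00 or more → 6.25% → €10.13
Art supplies kit €24.88: toys → 4.75% → €1.18
Dish soap €7.96: all other goods → 6.5% → €0.52
Laptop €1424.32: electronic goods, €150.00 or more → 6.25% → €89.02
Action figure €8.65: toys → 4.75% → €0.41
Card game €9.22: toys → 4.75% → €0.44
Noise-cancelling headphones €123.33: electronic goods, under €150.00 → 0% → €0.00
Acetaminophen (200 ct) €16.25: over-the-counter medicine → 5.5% → €0.89
Jigsaw puzzle (1000 pc) €10.21: toys → 4.75% → €0.48
Canvas tote bag €17.14: all other goods → 6.5% → €1.11
27" monitor €164.12: electronic goods, €150.00 or more → 6.25% → €10.26
Shoe repair €15.82: labor services → 6% → €0.95
Total tax = €10.13 + €1.18 + €0.52 + €89.02 + €0.41 + €0.44 + €0.89 + €0.48 + €1.11 + €10.26 + €0.95 = €115.39

€115.39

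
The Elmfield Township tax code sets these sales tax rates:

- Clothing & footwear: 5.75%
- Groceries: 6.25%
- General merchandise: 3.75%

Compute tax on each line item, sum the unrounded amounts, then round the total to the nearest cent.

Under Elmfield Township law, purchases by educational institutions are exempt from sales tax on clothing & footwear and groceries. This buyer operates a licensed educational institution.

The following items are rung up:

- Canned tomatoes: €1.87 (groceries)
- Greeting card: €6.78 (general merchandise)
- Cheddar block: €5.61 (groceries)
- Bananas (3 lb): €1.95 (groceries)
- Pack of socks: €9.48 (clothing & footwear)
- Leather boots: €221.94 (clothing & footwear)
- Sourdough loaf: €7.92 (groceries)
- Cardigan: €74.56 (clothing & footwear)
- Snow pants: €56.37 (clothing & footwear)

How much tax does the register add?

€0.25

Canned tomatoes €1.87: groceries, buyer-exempt → 0% → €0.00
Greeting card €6.78: general merchandise → 3.75% → €0.25425
Cheddar block €5.61: groceries, buyer-exempt → 0% → €0.00
Bananas (3 lb) €1.95: groceries, buyer-exempt → 0% → €0.00
Pack of socks €9.48: clothing & footwear, buyer-exempt → 0% → €0.00
Leather boots €221.94: clothing & footwear, buyer-exempt → 0% → €0.00
Sourdough loaf €7.92: groceries, buyer-exempt → 0% → €0.00
Cardigan €74.56: clothing & footwear, buyer-exempt → 0% → €0.00
Snow pants €56.37: clothing & footwear, buyer-exempt → 0% → €0.00
Unrounded tax sum = €0.25425 → €0.25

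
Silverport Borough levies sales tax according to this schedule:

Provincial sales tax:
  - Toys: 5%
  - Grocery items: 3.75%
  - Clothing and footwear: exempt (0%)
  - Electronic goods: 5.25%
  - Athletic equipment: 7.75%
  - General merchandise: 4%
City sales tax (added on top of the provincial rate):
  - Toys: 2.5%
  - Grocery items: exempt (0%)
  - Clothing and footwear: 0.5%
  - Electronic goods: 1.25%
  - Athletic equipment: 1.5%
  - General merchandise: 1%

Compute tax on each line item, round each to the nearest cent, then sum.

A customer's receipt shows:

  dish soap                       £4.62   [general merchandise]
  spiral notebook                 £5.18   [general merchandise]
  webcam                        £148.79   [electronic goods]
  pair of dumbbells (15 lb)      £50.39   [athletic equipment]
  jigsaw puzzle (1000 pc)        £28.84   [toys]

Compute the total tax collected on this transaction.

Dish soap £4.62: general merchandise → 4% + 1% city = 5% → £0.23
Spiral notebook £5.18: general merchandise → 4% + 1% city = 5% → £0.26
Webcam £148.79: electronic goods → 5.25% + 1.25% city = 6.5% → £9.67
Pair of dumbbells (15 lb) £50.39: athletic equipment → 7.75% + 1.5% city = 9.25% → £4.66
Jigsaw puzzle (1000 pc) £28.84: toys → 5% + 2.5% city = 7.5% → £2.16
Total tax = £0.23 + £0.26 + £9.67 + £4.66 + £2.16 = £16.98

£16.98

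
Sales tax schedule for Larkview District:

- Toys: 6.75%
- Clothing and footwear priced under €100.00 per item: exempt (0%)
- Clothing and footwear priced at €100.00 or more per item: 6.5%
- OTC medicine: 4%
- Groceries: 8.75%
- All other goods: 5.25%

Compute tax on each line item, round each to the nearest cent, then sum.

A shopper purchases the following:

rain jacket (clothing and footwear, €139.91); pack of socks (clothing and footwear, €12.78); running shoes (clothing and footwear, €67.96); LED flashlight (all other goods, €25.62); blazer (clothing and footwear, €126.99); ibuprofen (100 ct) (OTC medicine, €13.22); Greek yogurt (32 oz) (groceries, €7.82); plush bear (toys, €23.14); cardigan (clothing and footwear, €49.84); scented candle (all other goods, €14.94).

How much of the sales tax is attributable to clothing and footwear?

Rain jacket €139.91: clothing and footwear, €100.00 or more → 6.5% → €9.09
Pack of socks €12.78: clothing and footwear, under €100.00 → 0% → €0.00
Running shoes €67.96: clothing and footwear, under €100.00 → 0% → €0.00
Blazer €126.99: clothing and footwear, €100.00 or more → 6.5% → €8.25
Cardigan €49.84: clothing and footwear, under €100.00 → 0% → €0.00
Tax on clothing and footwear = €9.09 + €0.00 + €0.00 + €8.25 + €0.00 = €17.34

€17.34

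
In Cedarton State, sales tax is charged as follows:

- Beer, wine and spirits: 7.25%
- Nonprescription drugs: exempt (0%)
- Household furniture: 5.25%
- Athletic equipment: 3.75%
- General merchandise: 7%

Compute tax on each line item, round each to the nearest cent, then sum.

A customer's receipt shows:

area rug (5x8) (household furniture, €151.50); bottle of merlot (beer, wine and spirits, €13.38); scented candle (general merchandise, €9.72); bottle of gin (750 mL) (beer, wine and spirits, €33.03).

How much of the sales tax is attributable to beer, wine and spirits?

Bottle of merlot €13.38: beer, wine and spirits → 7.25% → €0.97
Bottle of gin (750 mL) €33.03: beer, wine and spirits → 7.25% → €2.39
Tax on beer, wine and spirits = €0.97 + €2.39 = €3.36

€3.36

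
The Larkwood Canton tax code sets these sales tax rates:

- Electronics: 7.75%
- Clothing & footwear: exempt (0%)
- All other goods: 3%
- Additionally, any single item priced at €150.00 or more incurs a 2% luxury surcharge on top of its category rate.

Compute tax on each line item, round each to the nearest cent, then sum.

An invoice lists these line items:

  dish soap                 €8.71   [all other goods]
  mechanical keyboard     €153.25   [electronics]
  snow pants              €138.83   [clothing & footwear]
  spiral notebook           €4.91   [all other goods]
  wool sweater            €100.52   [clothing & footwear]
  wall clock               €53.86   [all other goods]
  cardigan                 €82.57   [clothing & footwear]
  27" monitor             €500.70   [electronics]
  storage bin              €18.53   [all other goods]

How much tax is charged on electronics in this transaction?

€63.76

Mechanical keyboard €153.25: electronics → 7.75% + 2% surcharge = 9.75% → €14.94
27" monitor €500.70: electronics → 7.75% + 2% surcharge = 9.75% → €48.82
Tax on electronics = €14.94 + €48.82 = €63.76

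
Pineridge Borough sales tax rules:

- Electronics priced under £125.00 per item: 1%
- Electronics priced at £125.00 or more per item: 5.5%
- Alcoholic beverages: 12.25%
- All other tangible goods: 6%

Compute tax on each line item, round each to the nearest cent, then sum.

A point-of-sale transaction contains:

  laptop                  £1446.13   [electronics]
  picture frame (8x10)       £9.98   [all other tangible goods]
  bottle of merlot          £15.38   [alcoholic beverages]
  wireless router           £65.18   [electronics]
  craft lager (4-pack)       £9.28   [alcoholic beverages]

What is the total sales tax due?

£83.81

Laptop £1446.13: electronics, £125.00 or more → 5.5% → £79.54
Picture frame (8x10) £9.98: all other tangible goods → 6% → £0.60
Bottle of merlot £15.38: alcoholic beverages → 12.25% → £1.88
Wireless router £65.18: electronics, under £125.00 → 1% → £0.65
Craft lager (4-pack) £9.28: alcoholic beverages → 12.25% → £1.14
Total tax = £79.54 + £0.60 + £1.88 + £0.65 + £1.14 = £83.81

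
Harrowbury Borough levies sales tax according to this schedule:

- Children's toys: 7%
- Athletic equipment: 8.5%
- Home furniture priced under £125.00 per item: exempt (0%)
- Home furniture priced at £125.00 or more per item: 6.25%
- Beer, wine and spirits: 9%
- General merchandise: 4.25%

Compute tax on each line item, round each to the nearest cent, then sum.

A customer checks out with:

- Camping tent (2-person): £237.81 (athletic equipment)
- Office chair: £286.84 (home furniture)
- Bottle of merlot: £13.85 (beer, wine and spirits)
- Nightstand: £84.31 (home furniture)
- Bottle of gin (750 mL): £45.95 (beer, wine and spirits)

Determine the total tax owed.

Camping tent (2-person) £237.81: athletic equipment → 8.5% → £20.21
Office chair £286.84: home furniture, £125.00 or more → 6.25% → £17.93
Bottle of merlot £13.85: beer, wine and spirits → 9% → £1.25
Nightstand £84.31: home furniture, under £125.00 → 0% → £0.00
Bottle of gin (750 mL) £45.95: beer, wine and spirits → 9% → £4.14
Total tax = £20.21 + £17.93 + £1.25 + £4.14 = £43.53

£43.53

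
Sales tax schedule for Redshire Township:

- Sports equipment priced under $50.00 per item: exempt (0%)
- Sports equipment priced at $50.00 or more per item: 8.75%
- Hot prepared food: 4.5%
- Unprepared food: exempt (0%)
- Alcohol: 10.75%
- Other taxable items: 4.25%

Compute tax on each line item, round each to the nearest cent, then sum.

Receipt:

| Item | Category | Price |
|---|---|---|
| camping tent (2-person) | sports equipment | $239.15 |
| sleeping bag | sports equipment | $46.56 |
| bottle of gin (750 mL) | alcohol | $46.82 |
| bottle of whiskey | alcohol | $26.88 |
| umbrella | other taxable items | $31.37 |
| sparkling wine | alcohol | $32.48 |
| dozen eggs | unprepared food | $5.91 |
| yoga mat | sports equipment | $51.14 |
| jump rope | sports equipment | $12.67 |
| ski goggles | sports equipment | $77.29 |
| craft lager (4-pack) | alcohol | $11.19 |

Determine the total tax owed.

$46.10

Camping tent (2-person) $239.15: sports equipment, $50.00 or more → 8.75% → $20.93
Sleeping bag $46.56: sports equipment, under $50.00 → 0% → $0.00
Bottle of gin (750 mL) $46.82: alcohol → 10.75% → $5.03
Bottle of whiskey $26.88: alcohol → 10.75% → $2.89
Umbrella $31.37: other taxable items → 4.25% → $1.33
Sparkling wine $32.48: alcohol → 10.75% → $3.49
Dozen eggs $5.91: unprepared food → 0% → $0.00
Yoga mat $51.14: sports equipment, $50.00 or more → 8.75% → $4.47
Jump rope $12.67: sports equipment, under $50.00 → 0% → $0.00
Ski goggles $77.29: sports equipment, $50.00 or more → 8.75% → $6.76
Craft lager (4-pack) $11.19: alcohol → 10.75% → $1.20
Total tax = $20.93 + $5.03 + $2.89 + $1.33 + $3.49 + $4.47 + $6.76 + $1.20 = $46.10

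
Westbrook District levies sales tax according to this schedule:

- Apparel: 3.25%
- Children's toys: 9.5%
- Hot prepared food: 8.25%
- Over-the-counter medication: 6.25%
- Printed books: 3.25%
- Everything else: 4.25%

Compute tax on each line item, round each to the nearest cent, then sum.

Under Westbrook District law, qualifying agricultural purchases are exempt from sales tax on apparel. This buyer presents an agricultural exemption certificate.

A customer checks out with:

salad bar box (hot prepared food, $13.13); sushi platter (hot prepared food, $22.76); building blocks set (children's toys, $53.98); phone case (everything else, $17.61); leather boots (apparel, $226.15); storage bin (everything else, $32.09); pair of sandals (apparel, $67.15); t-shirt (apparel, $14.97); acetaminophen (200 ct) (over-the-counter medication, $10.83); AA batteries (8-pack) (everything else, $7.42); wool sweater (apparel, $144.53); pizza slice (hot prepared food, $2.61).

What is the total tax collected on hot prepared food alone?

Salad bar box $13.13: hot prepared food → 8.25% → $1.08
Sushi platter $22.76: hot prepared food → 8.25% → $1.88
Pizza slice $2.61: hot prepared food → 8.25% → $0.22
Tax on hot prepared food = $1.08 + $1.88 + $0.22 = $3.18

$3.18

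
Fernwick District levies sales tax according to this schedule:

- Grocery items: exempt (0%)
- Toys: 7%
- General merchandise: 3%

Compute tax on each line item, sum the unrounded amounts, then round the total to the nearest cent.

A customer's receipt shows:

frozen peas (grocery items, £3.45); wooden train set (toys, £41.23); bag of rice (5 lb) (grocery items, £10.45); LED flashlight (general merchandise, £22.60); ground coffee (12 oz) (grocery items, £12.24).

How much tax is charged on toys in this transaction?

Wooden train set £41.23: toys → 7% → £2.8861
Tax on toys: unrounded sum = £2.8861 → £2.89

£2.89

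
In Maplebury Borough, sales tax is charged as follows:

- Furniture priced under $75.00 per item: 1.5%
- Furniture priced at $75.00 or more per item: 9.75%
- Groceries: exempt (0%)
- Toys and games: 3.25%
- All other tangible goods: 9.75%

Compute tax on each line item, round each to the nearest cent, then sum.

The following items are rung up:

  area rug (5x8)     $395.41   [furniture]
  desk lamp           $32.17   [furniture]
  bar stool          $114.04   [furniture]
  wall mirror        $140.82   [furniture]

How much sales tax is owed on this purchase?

Area rug (5x8) $395.41: furniture, $75.00 or more → 9.75% → $38.55
Desk lamp $32.17: furniture, under $75.00 → 1.5% → $0.48
Bar stool $114.04: furniture, $75.00 or more → 9.75% → $11.12
Wall mirror $140.82: furniture, $75.00 or more → 9.75% → $13.73
Total tax = $38.55 + $0.48 + $11.12 + $13.73 = $63.88

$63.88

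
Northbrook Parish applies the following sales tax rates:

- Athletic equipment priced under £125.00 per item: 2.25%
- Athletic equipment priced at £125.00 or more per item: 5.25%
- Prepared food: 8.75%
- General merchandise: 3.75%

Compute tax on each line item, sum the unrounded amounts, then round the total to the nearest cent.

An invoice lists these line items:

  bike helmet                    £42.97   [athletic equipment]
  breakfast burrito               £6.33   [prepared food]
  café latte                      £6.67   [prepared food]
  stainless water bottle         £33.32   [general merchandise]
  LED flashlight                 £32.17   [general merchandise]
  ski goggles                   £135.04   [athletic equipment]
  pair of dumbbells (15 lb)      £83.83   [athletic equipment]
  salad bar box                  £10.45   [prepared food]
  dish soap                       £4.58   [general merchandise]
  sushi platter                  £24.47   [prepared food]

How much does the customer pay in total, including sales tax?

Bike helmet £42.97: athletic equipment, under £125.00 → 2.25% → £0.966825
Breakfast burrito £6.33: prepared food → 8.75% → £0.553875
Café latte £6.67: prepared food → 8.75% → £0.583625
Stainless water bottle £33.32: general merchandise → 3.75% → £1.2495
LED flashlight £32.17: general merchandise → 3.75% → £1.206375
Ski goggles £135.04: athletic equipment, £125.00 or more → 5.25% → £7.0896
Pair of dumbbells (15 lb) £83.83: athletic equipment, under £125.00 → 2.25% → £1.886175
Salad bar box £10.45: prepared food → 8.75% → £0.914375
Dish soap £4.58: general merchandise → 3.75% → £0.17175
Sushi platter £24.47: prepared food → 8.75% → £2.141125
Subtotal = £379.83; unrounded tax = £16.763225 → £16.76; total due = £396.59

£396.59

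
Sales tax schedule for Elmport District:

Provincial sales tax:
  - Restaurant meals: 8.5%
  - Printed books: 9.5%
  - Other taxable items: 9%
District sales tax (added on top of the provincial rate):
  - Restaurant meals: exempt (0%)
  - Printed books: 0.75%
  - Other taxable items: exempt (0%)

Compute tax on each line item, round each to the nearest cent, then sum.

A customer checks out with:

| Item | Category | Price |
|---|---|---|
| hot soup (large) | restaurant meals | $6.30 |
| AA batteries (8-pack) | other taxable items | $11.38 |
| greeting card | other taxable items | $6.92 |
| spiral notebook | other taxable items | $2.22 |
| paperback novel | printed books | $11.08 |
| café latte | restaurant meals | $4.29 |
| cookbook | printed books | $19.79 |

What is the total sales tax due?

$5.91

Hot soup (large) $6.30: restaurant meals → 8.5% + 0% district = 8.5% → $0.54
AA batteries (8-pack) $11.38: other taxable items → 9% + 0% district = 9% → $1.02
Greeting card $6.92: other taxable items → 9% + 0% district = 9% → $0.62
Spiral notebook $2.22: other taxable items → 9% + 0% district = 9% → $0.20
Paperback novel $11.08: printed books → 9.5% + 0.75% district = 10.25% → $1.14
Café latte $4.29: restaurant meals → 8.5% + 0% district = 8.5% → $0.36
Cookbook $19.79: printed books → 9.5% + 0.75% district = 10.25% → $2.03
Total tax = $0.54 + $1.02 + $0.62 + $0.20 + $1.14 + $0.36 + $2.03 = $5.91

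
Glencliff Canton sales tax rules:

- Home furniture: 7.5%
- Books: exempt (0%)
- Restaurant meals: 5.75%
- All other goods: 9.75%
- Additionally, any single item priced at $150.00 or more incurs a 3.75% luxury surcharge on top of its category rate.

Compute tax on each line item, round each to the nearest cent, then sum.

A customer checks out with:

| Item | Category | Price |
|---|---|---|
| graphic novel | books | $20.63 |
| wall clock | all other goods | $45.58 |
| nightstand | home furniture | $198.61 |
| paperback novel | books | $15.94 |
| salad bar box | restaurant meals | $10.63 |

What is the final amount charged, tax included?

Graphic novel $20.63: books → 0% → $0.00
Wall clock $45.58: all other goods → 9.75% → $4.44
Nightstand $198.61: home furniture → 7.5% + 3.75% surcharge = 11.25% → $22.34
Paperback novel $15.94: books → 0% → $0.00
Salad bar box $10.63: restaurant meals → 5.75% → $0.61
Subtotal = $291.39; tax = $27.39; total due = $318.78

$318.78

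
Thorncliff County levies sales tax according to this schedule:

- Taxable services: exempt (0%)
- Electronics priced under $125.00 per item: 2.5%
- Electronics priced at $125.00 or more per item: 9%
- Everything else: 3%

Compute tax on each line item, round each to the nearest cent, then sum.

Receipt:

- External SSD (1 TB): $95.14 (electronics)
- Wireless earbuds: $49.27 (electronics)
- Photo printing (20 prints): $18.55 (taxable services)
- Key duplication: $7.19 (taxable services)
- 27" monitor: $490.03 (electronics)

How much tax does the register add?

External SSD (1 TB) $95.14: electronics, under $125.00 → 2.5% → $2.38
Wireless earbuds $49.27: electronics, under $125.00 → 2.5% → $1.23
Photo printing (20 prints) $18.55: taxable services → 0% → $0.00
Key duplication $7.19: taxable services → 0% → $0.00
27" monitor $490.03: electronics, $125.00 or more → 9% → $44.10
Total tax = $2.38 + $1.23 + $44.10 = $47.71

$47.71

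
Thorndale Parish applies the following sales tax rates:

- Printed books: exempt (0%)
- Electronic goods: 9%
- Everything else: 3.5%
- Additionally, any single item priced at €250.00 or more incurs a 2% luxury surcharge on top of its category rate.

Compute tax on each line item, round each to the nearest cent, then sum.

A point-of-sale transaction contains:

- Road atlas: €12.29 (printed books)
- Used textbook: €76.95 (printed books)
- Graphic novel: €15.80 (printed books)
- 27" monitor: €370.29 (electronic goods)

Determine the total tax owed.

Road atlas €12.29: printed books → 0% → €0.00
Used textbook €76.95: printed books → 0% → €0.00
Graphic novel €15.80: printed books → 0% → €0.00
27" monitor €370.29: electronic goods → 9% + 2% surcharge = 11% → €40.73
Total tax = €40.73

€40.73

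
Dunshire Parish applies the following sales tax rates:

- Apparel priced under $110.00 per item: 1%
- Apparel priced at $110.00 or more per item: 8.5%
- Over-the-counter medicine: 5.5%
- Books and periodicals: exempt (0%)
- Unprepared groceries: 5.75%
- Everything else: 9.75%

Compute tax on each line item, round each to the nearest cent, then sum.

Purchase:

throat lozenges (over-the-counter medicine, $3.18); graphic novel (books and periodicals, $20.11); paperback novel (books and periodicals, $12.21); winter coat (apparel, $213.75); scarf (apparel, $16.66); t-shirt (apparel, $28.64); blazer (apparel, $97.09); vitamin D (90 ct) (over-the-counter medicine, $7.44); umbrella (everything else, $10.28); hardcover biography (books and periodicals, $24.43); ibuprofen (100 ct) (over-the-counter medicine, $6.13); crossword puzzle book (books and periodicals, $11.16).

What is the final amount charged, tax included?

Throat lozenges $3.18: over-the-counter medicine → 5.5% → $0.17
Graphic novel $20.11: books and periodicals → 0% → $0.00
Paperback novel $12.21: books and periodicals → 0% → $0.00
Winter coat $213.75: apparel, $110.00 or more → 8.5% → $18.17
Scarf $16.66: apparel, under $110.00 → 1% → $0.17
T-shirt $28.64: apparel, under $110.00 → 1% → $0.29
Blazer $97.09: apparel, under $110.00 → 1% → $0.97
Vitamin D (90 ct) $7.44: over-the-counter medicine → 5.5% → $0.41
Umbrella $10.28: everything else → 9.75% → $1.00
Hardcover biography $24.43: books and periodicals → 0% → $0.00
Ibuprofen (100 ct) $6.13: over-the-counter medicine → 5.5% → $0.34
Crossword puzzle book $11.16: books and periodicals → 0% → $0.00
Subtotal = $451.08; tax = $21.52; total due = $472.60

$472.60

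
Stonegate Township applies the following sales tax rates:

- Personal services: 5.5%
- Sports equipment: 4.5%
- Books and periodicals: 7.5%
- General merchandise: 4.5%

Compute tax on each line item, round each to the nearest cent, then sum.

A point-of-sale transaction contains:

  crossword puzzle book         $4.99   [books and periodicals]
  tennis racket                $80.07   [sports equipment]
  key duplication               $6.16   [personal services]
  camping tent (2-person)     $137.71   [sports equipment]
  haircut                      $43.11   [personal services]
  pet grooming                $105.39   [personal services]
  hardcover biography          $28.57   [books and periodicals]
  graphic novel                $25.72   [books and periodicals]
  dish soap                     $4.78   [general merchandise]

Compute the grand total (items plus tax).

$459.47

Crossword puzzle book $4.99: books and periodicals → 7.5% → $0.37
Tennis racket $80.07: sports equipment → 4.5% → $3.60
Key duplication $6.16: personal services → 5.5% → $0.34
Camping tent (2-person) $137.71: sports equipment → 4.5% → $6.20
Haircut $43.11: personal services → 5.5% → $2.37
Pet grooming $105.39: personal services → 5.5% → $5.80
Hardcover biography $28.57: books and periodicals → 7.5% → $2.14
Graphic novel $25.72: books and periodicals → 7.5% → $1.93
Dish soap $4.78: general merchandise → 4.5% → $0.22
Subtotal = $436.50; tax = $22.97; total due = $459.47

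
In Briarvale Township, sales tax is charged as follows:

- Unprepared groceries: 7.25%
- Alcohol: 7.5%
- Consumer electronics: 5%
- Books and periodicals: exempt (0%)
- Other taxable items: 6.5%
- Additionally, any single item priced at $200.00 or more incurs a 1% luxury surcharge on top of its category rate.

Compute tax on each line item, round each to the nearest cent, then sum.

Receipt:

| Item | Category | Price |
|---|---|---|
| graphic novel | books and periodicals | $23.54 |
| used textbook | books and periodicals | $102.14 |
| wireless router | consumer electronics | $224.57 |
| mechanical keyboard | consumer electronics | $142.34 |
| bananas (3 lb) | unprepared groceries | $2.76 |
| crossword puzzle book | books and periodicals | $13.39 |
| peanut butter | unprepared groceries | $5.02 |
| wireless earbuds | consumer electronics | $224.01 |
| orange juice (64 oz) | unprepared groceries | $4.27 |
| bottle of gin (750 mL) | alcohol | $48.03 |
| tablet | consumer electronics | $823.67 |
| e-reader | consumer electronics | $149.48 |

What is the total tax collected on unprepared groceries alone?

$0.87

Bananas (3 lb) $2.76: unprepared groceries → 7.25% → $0.20
Peanut butter $5.02: unprepared groceries → 7.25% → $0.36
Orange juice (64 oz) $4.27: unprepared groceries → 7.25% → $0.31
Tax on unprepared groceries = $0.20 + $0.36 + $0.31 = $0.87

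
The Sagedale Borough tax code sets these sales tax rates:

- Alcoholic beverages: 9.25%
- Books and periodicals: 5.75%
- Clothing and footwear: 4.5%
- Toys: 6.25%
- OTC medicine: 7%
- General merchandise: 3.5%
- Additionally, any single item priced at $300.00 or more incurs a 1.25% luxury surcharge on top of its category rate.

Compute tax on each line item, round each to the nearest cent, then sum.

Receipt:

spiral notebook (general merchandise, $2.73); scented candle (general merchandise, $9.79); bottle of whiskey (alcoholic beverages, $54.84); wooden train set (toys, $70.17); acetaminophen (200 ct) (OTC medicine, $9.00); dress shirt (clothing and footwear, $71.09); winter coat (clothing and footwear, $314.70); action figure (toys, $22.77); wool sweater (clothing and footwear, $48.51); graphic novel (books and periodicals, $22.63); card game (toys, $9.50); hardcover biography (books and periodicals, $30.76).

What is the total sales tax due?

$39.09

Spiral notebook $2.73: general merchandise → 3.5% → $0.10
Scented candle $9.79: general merchandise → 3.5% → $0.34
Bottle of whiskey $54.84: alcoholic beverages → 9.25% → $5.07
Wooden train set $70.17: toys → 6.25% → $4.39
Acetaminophen (200 ct) $9.00: OTC medicine → 7% → $0.63
Dress shirt $71.09: clothing and footwear → 4.5% → $3.20
Winter coat $314.70: clothing and footwear → 4.5% + 1.25% surcharge = 5.75% → $18.10
Action figure $22.77: toys → 6.25% → $1.42
Wool sweater $48.51: clothing and footwear → 4.5% → $2.18
Graphic novel $22.63: books and periodicals → 5.75% → $1.30
Card game $9.50: toys → 6.25% → $0.59
Hardcover biography $30.76: books and periodicals → 5.75% → $1.77
Total tax = $0.10 + $0.34 + $5.07 + $4.39 + $0.63 + $3.20 + $18.10 + $1.42 + $2.18 + $1.30 + $0.59 + $1.77 = $39.09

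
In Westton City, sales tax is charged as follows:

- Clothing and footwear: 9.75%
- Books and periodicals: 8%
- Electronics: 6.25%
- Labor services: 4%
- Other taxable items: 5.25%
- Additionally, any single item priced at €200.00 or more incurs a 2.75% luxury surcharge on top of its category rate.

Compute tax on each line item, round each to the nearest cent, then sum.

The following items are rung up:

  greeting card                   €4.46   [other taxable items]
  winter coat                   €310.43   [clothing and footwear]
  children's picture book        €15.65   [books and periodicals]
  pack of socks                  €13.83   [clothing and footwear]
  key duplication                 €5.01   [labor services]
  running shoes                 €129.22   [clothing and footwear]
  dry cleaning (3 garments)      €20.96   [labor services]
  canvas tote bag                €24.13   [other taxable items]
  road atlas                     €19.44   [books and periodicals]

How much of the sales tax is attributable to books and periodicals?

Children's picture book €15.65: books and periodicals → 8% → €1.25
Road atlas €19.44: books and periodicals → 8% → €1.56
Tax on books and periodicals = €1.25 + €1.56 = €2.81

€2.81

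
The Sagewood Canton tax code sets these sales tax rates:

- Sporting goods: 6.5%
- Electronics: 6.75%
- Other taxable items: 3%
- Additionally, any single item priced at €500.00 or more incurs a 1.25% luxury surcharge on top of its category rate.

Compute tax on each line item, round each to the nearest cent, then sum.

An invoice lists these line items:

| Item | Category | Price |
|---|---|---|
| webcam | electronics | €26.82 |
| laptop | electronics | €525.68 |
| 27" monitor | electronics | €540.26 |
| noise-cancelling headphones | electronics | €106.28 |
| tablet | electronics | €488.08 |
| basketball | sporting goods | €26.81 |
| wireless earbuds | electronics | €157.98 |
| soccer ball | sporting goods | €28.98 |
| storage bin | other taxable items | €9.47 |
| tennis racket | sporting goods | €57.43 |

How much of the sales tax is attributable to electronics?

€137.86

Webcam €26.82: electronics → 6.75% → €1.81
Laptop €525.68: electronics → 6.75% + 1.25% surcharge = 8% → €42.05
27" monitor €540.26: electronics → 6.75% + 1.25% surcharge = 8% → €43.22
Noise-cancelling headphones €106.28: electronics → 6.75% → €7.17
Tablet €488.08: electronics → 6.75% → €32.95
Wireless earbuds €157.98: electronics → 6.75% → €10.66
Tax on electronics = €1.81 + €42.05 + €43.22 + €7.17 + €32.95 + €10.66 = €137.86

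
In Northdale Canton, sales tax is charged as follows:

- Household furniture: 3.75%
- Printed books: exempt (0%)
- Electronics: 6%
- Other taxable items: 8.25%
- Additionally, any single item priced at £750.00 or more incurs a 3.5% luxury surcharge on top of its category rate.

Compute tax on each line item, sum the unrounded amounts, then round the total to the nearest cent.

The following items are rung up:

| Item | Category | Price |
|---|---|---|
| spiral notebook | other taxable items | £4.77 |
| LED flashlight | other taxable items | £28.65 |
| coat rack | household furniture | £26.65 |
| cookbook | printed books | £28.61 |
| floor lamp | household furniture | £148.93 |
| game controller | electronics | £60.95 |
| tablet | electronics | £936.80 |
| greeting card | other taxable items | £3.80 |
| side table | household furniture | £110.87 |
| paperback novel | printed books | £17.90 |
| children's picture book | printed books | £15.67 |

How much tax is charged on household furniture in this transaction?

Coat rack £26.65: household furniture → 3.75% → £0.999375
Floor lamp £148.93: household furniture → 3.75% → £5.584875
Side table £110.87: household furniture → 3.75% → £4.157625
Tax on household furniture: unrounded sum = £10.741875 → £10.74

£10.74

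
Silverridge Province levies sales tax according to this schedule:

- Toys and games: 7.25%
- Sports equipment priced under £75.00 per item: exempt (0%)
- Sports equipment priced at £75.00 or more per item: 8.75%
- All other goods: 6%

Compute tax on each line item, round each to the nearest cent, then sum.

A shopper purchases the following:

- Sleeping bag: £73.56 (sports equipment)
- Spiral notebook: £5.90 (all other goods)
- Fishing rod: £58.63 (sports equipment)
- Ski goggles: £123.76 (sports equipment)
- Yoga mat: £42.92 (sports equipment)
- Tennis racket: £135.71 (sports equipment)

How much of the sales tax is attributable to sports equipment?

Sleeping bag £73.56: sports equipment, under £75.00 → 0% → £0.00
Fishing rod £58.63: sports equipment, under £75.00 → 0% → £0.00
Ski goggles £123.76: sports equipment, £75.00 or more → 8.75% → £10.83
Yoga mat £42.92: sports equipment, under £75.00 → 0% → £0.00
Tennis racket £135.71: sports equipment, £75.00 or more → 8.75% → £11.87
Tax on sports equipment = £0.00 + £0.00 + £10.83 + £0.00 + £11.87 = £22.70

£22.70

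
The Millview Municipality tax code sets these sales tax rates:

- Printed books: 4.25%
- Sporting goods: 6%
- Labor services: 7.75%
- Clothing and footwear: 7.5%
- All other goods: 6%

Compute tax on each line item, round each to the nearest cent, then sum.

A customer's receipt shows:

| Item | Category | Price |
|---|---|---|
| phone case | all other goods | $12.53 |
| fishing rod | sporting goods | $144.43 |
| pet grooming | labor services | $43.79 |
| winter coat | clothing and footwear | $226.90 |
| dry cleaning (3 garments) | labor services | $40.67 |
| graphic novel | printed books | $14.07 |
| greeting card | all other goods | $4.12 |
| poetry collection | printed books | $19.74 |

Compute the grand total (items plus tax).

Phone case $12.53: all other goods → 6% → $0.75
Fishing rod $144.43: sporting goods → 6% → $8.67
Pet grooming $43.79: labor services → 7.75% → $3.39
Winter coat $226.90: clothing and footwear → 7.5% → $17.02
Dry cleaning (3 garments) $40.67: labor services → 7.75% → $3.15
Graphic novel $14.07: printed books → 4.25% → $0.60
Greeting card $4.12: all other goods → 6% → $0.25
Poetry collection $19.74: printed books → 4.25% → $0.84
Subtotal = $506.25; tax = $34.67; total due = $540.92

$540.92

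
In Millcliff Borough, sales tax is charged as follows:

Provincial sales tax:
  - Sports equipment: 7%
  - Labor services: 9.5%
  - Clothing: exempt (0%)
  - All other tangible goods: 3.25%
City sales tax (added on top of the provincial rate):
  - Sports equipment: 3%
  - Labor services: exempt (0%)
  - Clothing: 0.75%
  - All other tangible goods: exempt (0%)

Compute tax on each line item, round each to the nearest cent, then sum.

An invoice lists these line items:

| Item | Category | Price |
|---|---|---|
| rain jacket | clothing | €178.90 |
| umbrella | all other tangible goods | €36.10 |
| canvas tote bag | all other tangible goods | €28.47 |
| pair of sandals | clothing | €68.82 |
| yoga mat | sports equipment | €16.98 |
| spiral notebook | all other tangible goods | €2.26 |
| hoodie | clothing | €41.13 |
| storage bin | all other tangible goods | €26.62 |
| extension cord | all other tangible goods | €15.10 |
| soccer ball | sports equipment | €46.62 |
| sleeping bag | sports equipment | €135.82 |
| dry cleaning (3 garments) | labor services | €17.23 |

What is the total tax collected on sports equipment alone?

Yoga mat €16.98: sports equipment → 7% + 3% city = 10% → €1.70
Soccer ball €46.62: sports equipment → 7% + 3% city = 10% → €4.66
Sleeping bag €135.82: sports equipment → 7% + 3% city = 10% → €13.58
Tax on sports equipment = €1.70 + €4.66 + €13.58 = €19.94

€19.94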